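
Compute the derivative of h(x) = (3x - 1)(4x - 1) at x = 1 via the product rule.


Let u(x) = 3x - 1 and v(x) = 4x - 1
u'(x) = 3
v'(x) = 4
Product rule: h'(x) = u'(x)*v(x) + u(x)*v'(x)
= 3 * (4x - 1) + (3x - 1) * 4
At x = 1:
u(1) = 3 * 1 - 1 = 2
v(1) = 4 * 1 - 1 = 3
h'(1) = 3 * 3 + 2 * 4
= 9 + 8
= 17

17


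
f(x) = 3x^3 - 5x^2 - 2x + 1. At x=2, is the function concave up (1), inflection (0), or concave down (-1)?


Concavity is determined by the sign of f''(x).
f(x) = 3x^3 - 5x^2 - 2x + 1
f'(x) = 9x^2 - 10x - 2
f''(x) = 18x - 10
f''(2) = 18 * 2 - 10
= 36 - 10
= 26
Since f''(2) > 0, the function is concave up (1)

1


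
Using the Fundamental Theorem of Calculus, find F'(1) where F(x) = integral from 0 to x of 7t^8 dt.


By the Fundamental Theorem of Calculus (Part 1):
If F(x) = integral from 0 to x of f(t) dt, then F'(x) = f(x)
Here f(t) = 7t^8
So F'(x) = 7x^8
Evaluate at x = 1:
F'(1) = 7 * 1^8
= 7 * 1
= 7

7


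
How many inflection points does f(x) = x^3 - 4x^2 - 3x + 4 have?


Inflection points occur where f''(x) = 0 and concavity changes.
f(x) = x^3 - 4x^2 - 3x + 4
f'(x) = 3x^2 - 8x - 3
f''(x) = 6x - 8
Set f''(x) = 0:
6x - 8 = 0
x = 8 / 6 = 4/3
Since f''(x) is linear (degree 1), it changes sign at this point.
Therefore there is exactly 1 inflection point.

1


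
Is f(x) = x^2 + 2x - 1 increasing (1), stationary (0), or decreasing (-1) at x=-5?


Compute f'(x) to determine behavior:
f'(x) = 2x + 2
f'(-5) = 2 * (-5) + 2
= -10 + 2
= -8
Since f'(-5) < 0, the function is decreasing (-1)

-1


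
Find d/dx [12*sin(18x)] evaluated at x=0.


Apply the chain rule to differentiate 12*sin(18x):
d/dx [12*sin(18x)]
= 12 * cos(18x) * d/dx(18x)
= 12 * 18 * cos(18x)
= 216 * cos(18x)
Evaluate at x = 0:
= 216 * cos(0)
= 216 * 1
= 216

216


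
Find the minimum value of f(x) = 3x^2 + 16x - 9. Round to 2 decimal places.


For a quadratic f(x) = ax^2 + bx + c with a > 0, the minimum is at the vertex.
Vertex x-coordinate: x = -b/(2a)
x = -(16) / (2 * 3)
x = -16/6 = -8/3
Substitute back to find the minimum value:
f(-8/3) = 3 * (-8/3)^2 + 16 * (-8/3) - 9
= 64/3 - 128/3 - 9
= -91/3 ≈ -30.33

-30.33


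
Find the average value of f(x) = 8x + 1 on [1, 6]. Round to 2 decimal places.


Average value = 1/(b-a) * integral from a to b of f(x) dx
First compute the integral of 8x + 1:
F(x) = 4x^2 + x
F(6) = 4 * 36 + 1 * 6 = 150
F(1) = 4 * 1 + 1 * 1 = 5
Integral = 150 - 5 = 145
Average = 145 / (6 - 1) = 145 / 5
= 29 = 29.00

29.00


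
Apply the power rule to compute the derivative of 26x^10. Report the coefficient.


We apply the power rule: d/dx [ax^n] = a*n * x^(n-1)
d/dx [26x^10]
= 26 * 10 * x^(10-1)
= 260x^9
The coefficient is 260

260


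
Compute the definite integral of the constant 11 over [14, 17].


The integral of a constant k over [a, b] equals k * (b - a).
integral from 14 to 17 of 11 dx
= 11 * (17 - 14)
= 11 * 3
= 33

33


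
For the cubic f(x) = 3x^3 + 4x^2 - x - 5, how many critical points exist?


Find where f'(x) = 0:
f(x) = 3x^3 + 4x^2 - x - 5
f'(x) = 9x^2 + 8x - 1
This is a quadratic in x. Use the discriminant to count real roots.
Discriminant = (8)^2 - 4 * 9 * (-1)
= 64 - (-36)
= 100
Since discriminant > 0, f'(x) = 0 has 2 real solutions.
Number of critical points: 2

2


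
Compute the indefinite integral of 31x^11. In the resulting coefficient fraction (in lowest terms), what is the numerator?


Apply the power rule for integration:
integral of ax^n dx = a/(n+1) * x^(n+1) + C
integral of 31x^11 dx
= 31/12 * x^12 + C
The coefficient in lowest terms is 31/12, and its numerator is 31

31


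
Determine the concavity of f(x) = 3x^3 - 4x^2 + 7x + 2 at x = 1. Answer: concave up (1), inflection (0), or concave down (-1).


Concavity is determined by the sign of f''(x).
f(x) = 3x^3 - 4x^2 + 7x + 2
f'(x) = 9x^2 - 8x + 7
f''(x) = 18x - 8
f''(1) = 18 * 1 - 8
= 18 - 8
= 10
Since f''(1) > 0, the function is concave up (1)

1


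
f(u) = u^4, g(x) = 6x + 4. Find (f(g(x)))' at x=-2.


Using the chain rule: (f(g(x)))' = f'(g(x)) * g'(x)
First, find g(-2):
g(-2) = 6 * (-2) + 4 = -8
Next, f'(u) = 4u^3
And g'(x) = 6
So f'(g(-2)) * g'(-2)
= 4 * (-8)^3 * 6
= 4 * (-512) * 6
= -12288

-12288


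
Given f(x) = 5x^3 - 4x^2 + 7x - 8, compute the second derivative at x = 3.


First derivative:
f'(x) = 15x^2 - 8x + 7
Second derivative:
f''(x) = 30x - 8
Substitute x = 3:
f''(3) = 30 * 3 - 8
= 90 - 8
= 82

82


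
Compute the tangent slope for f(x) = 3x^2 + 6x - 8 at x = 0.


The slope of the tangent line equals f'(x) at the point.
f(x) = 3x^2 + 6x - 8
f'(x) = 6x + 6
At x = 0:
f'(0) = 6 * 0 + 6
= 0 + 6
= 6

6


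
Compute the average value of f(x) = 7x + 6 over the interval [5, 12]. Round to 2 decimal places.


Average value = 1/(b-a) * integral from a to b of f(x) dx
First compute the integral of 7x + 6:
F(x) = (7/2)x^2 + 6x
F(12) = 7/2 * 144 + 6 * 12 = 576
F(5) = 7/2 * 25 + 6 * 5 = 235/2
Integral = 576 - 235/2 = 917/2
Average = (917/2) / (12 - 5) = (917/2) / 7
= 131/2 = 65.50

65.50


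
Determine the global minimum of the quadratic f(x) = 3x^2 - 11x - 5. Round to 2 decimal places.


For a quadratic f(x) = ax^2 + bx + c with a > 0, the minimum is at the vertex.
Vertex x-coordinate: x = -b/(2a)
x = -(-11) / (2 * 3)
x = 11/6
Substitute back to find the minimum value:
f(11/6) = 3 * (11/6)^2 - 11 * (11/6) - 5
= 121/12 - 121/6 - 5
= -181/12 ≈ -15.08

-15.08


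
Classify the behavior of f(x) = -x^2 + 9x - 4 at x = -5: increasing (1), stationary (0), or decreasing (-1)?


Compute f'(x) to determine behavior:
f'(x) = -2x + 9
f'(-5) = -2 * (-5) + 9
= 10 + 9
= 19
Since f'(-5) > 0, the function is increasing (1)

1


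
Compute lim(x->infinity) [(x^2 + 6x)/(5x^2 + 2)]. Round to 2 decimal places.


For limits at infinity with equal-degree polynomials,
we compare leading coefficients.
Numerator leading term: x^2
Denominator leading term: 5x^2
Divide both by x^2:
lim = (1 + 6/x) / (5 + 2/x^2)
As x -> infinity, the 1/x and 1/x^2 terms vanish:
= 1/5 = 0.20

0.20


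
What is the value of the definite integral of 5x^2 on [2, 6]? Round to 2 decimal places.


Find the antiderivative of 5x^2:
F(x) = 5/3 * x^3
Apply the Fundamental Theorem of Calculus:
F(6) - F(2)
= 5/3 * 6^3 - 5/3 * 2^3
= 5/3 * (216 - 8)
= 5/3 * 208
= 1040/3 ≈ 346.67

346.67


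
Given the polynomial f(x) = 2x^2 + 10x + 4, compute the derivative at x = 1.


Differentiate term by term using power and sum rules:
f(x) = 2x^2 + 10x + 4
f'(x) = 4x + 10
Substitute x = 1:
f'(1) = 4 * 1 + 10
= 4 + 10
= 14

14


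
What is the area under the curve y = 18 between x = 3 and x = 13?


The area under a constant function y = 18 is a rectangle.
Width = 13 - 3 = 10
Height = 18
Area = width * height
= 10 * 18
= 180

180


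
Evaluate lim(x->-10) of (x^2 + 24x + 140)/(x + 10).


Direct substitution gives 0/0, so we factor the numerator.
Factor: (x^2 + 24x + 140) = (x + 10)(x + 14)
Cancel the common factor (x + 10):
(x^2 + 24x + 140)/(x + 10) = (x + 14)
Now substitute x = -10:
= (-10) - (-14) = 4

4


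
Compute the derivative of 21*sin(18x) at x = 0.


Apply the chain rule to differentiate 21*sin(18x):
d/dx [21*sin(18x)]
= 21 * cos(18x) * d/dx(18x)
= 21 * 18 * cos(18x)
= 378 * cos(18x)
Evaluate at x = 0:
= 378 * cos(0)
= 378 * 1
= 378

378


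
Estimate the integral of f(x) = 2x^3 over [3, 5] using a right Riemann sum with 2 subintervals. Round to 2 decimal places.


Right Riemann sum uses right endpoints of each subinterval.
Interval: [3, 5], n = 2
dx = (5 - 3) / 2 = 1
Right endpoints: [4, 5]
f values: [128, 250]
Sum = dx * (sum of f values)
= 1 * 378
= 378 = 378.00

378.00


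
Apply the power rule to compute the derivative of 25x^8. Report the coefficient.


We apply the power rule: d/dx [ax^n] = a*n * x^(n-1)
d/dx [25x^8]
= 25 * 8 * x^(8-1)
= 200x^7
The coefficient is 200

200


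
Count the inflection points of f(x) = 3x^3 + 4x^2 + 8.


Inflection points occur where f''(x) = 0 and concavity changes.
f(x) = 3x^3 + 4x^2 + 8
f'(x) = 9x^2 + 8x
f''(x) = 18x + 8
Set f''(x) = 0:
18x + 8 = 0
x = -8 / 18 = -4/9
Since f''(x) is linear (degree 1), it changes sign at this point.
Therefore there is exactly 1 inflection point.

1


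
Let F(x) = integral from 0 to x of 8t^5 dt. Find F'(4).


By the Fundamental Theorem of Calculus (Part 1):
If F(x) = integral from 0 to x of f(t) dt, then F'(x) = f(x)
Here f(t) = 8t^5
So F'(x) = 8x^5
Evaluate at x = 4:
F'(4) = 8 * 4^5
= 8 * 1024
= 8192

8192


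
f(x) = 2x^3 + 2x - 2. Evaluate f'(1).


Differentiate f(x) = 2x^3 + 2x - 2 term by term:
f'(x) = 6x^2 + 2
Substitute x = 1:
f'(1) = 6 * 1^2 + 0 * 1 + 2
= 6 + 0 + 2
= 8

8


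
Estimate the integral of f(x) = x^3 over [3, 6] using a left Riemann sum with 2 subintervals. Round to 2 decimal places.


Left Riemann sum uses left endpoints of each subinterval.
Interval: [3, 6], n = 2
dx = (6 - 3) / 2 = 3/2
Left endpoints: [3, 9/2]
f values: [27, 729/8]
Sum = dx * (sum of f values)
= 3/2 * 945/8
= 2835/16 ≈ 177.19

177.19


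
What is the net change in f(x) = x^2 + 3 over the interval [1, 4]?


Net change = f(b) - f(a)
f(x) = x^2 + 3
Compute f(4):
f(4) = 1 * 4^2 + 0 * 4 + 3
= 16 + 0 + 3
= 19
Compute f(1):
f(1) = 1 * 1^2 + 0 * 1 + 3
= 1 + 0 + 3
= 4
Net change = 19 - 4 = 15

15


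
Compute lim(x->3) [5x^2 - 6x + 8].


Since polynomials are continuous, we use direct substitution.
lim(x->3) of 5x^2 - 6x + 8
= 5 * 3^2 - 6 * 3 + 8
= 45 - 18 + 8
= 35

35


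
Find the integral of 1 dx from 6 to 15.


The integral of a constant k over [a, b] equals k * (b - a).
integral from 6 to 15 of 1 dx
= 1 * (15 - 6)
= 1 * 9
= 9

9


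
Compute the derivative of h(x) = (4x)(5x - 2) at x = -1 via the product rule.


Let u(x) = 4x and v(x) = 5x - 2
u'(x) = 4
v'(x) = 5
Product rule: h'(x) = u'(x)*v(x) + u(x)*v'(x)
= 4 * (5x - 2) + (4x) * 5
At x = -1:
u(-1) = 4 * (-1) + 0 = -4
v(-1) = 5 * (-1) - 2 = -7
h'(-1) = 4 * (-7) + (-4) * 5
= -28 - 20
= -48

-48


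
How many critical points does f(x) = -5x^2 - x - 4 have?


Find where f'(x) = 0:
f'(x) = -10x - 1
Set f'(x) = 0:
-10x - 1 = 0
x = 1 / (-10) = -1/10
This is a linear equation in x, so there is exactly one solution.
Number of critical points: 1

1


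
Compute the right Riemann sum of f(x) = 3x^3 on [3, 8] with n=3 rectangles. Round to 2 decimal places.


Right Riemann sum uses right endpoints of each subinterval.
Interval: [3, 8], n = 3
dx = (8 - 3) / 3 = 5/3
Right endpoints: [14/3, 19/3, 8]
f values: [2744/9, 6859/9, 1536]
Sum = dx * (sum of f values)
= 5/3 * 2603
= 13015/3 ≈ 4338.33

4338.33


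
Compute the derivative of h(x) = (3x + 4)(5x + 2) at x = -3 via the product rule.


Let u(x) = 3x + 4 and v(x) = 5x + 2
u'(x) = 3
v'(x) = 5
Product rule: h'(x) = u'(x)*v(x) + u(x)*v'(x)
= 3 * (5x + 2) + (3x + 4) * 5
At x = -3:
u(-3) = 3 * (-3) + 4 = -5
v(-3) = 5 * (-3) + 2 = -13
h'(-3) = 3 * (-13) + (-5) * 5
= -39 - 25
= -64

-64


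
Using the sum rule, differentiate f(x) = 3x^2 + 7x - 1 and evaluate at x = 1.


Differentiate term by term using power and sum rules:
f(x) = 3x^2 + 7x - 1
f'(x) = 6x + 7
Substitute x = 1:
f'(1) = 6 * 1 + 7
= 6 + 7
= 13

13


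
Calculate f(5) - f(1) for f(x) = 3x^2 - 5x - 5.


Net change = f(b) - f(a)
f(x) = 3x^2 - 5x - 5
Compute f(5):
f(5) = 3 * 5^2 - 5 * 5 - 5
= 75 - 25 - 5
= 45
Compute f(1):
f(1) = 3 * 1^2 - 5 * 1 - 5
= 3 - 5 - 5
= -7
Net change = 45 - (-7) = 52

52


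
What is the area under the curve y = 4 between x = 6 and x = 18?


The area under a constant function y = 4 is a rectangle.
Width = 18 - 6 = 12
Height = 4
Area = width * height
= 12 * 4
= 48

48


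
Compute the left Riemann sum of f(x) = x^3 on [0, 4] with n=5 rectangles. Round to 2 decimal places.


Left Riemann sum uses left endpoints of each subinterval.
Interval: [0, 4], n = 5
dx = (4 - 0) / 5 = 4/5
Left endpoints: [0, 4/5, 8/5, 12/5, 16/5]
f values: [0, 64/125, 512/125, 1728/125, 4096/125]
Sum = dx * (sum of f values)
= 4/5 * 256/5
= 1024/25 = 40.96

40.96


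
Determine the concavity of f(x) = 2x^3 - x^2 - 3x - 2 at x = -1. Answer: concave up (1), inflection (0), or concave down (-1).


Concavity is determined by the sign of f''(x).
f(x) = 2x^3 - x^2 - 3x - 2
f'(x) = 6x^2 - 2x - 3
f''(x) = 12x - 2
f''(-1) = 12 * (-1) - 2
= -12 - 2
= -14
Since f''(-1) < 0, the function is concave down (-1)

-1


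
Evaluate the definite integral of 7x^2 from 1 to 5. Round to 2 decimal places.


Find the antiderivative of 7x^2:
F(x) = 7/3 * x^3
Apply the Fundamental Theorem of Calculus:
F(5) - F(1)
= 7/3 * 5^3 - 7/3 * 1^3
= 7/3 * (125 - 1)
= 7/3 * 124
= 868/3 ≈ 289.33

289.33


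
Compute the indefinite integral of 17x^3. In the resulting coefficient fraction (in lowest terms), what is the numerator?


Apply the power rule for integration:
integral of ax^n dx = a/(n+1) * x^(n+1) + C
integral of 17x^3 dx
= 17/4 * x^4 + C
The coefficient in lowest terms is 17/4, and its numerator is 17

17


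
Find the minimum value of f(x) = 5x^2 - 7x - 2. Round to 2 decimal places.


For a quadratic f(x) = ax^2 + bx + c with a > 0, the minimum is at the vertex.
Vertex x-coordinate: x = -b/(2a)
x = -(-7) / (2 * 5)
x = 7/10
Substitute back to find the minimum value:
f(7/10) = 5 * (7/10)^2 - 7 * (7/10) - 2
= 49/20 - 49/10 - 2
= -89/20 = -4.45

-4.45


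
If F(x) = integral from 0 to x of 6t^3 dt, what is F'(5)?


By the Fundamental Theorem of Calculus (Part 1):
If F(x) = integral from 0 to x of f(t) dt, then F'(x) = f(x)
Here f(t) = 6t^3
So F'(x) = 6x^3
Evaluate at x = 5:
F'(5) = 6 * 5^3
= 6 * 125
= 750

750


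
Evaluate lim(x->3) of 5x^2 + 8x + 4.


Since polynomials are continuous, we use direct substitution.
lim(x->3) of 5x^2 + 8x + 4
= 5 * 3^2 + 8 * 3 + 4
= 45 + 24 + 4
= 73

73


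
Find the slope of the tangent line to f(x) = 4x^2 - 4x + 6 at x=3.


The slope of the tangent line equals f'(x) at the point.
f(x) = 4x^2 - 4x + 6
f'(x) = 8x - 4
At x = 3:
f'(3) = 8 * 3 - 4
= 24 - 4
= 20

20


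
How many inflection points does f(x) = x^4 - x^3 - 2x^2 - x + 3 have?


Inflection points occur where f''(x) = 0 and concavity changes.
f(x) = x^4 - x^3 - 2x^2 - x + 3
f'(x) = 4x^3 - 3x^2 - 4x - 1
f''(x) = 12x^2 - 6x - 4
This is a quadratic in x. Use the discriminant to count real roots.
Discriminant = (-6)^2 - 4 * 12 * (-4)
= 36 - (-192)
= 228
Since discriminant > 0, f''(x) = 0 has 2 distinct real solutions.
A quadratic with two distinct real roots changes sign at each root, so concavity changes at both.
Number of inflection points: 2

2


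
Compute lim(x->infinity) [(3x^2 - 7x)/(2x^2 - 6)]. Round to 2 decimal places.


For limits at infinity with equal-degree polynomials,
we compare leading coefficients.
Numerator leading term: 3x^2
Denominator leading term: 2x^2
Divide both by x^2:
lim = (3 - 7/x) / (2 - 6/x^2)
As x -> infinity, the 1/x and 1/x^2 terms vanish:
= 3/2 = 1.50

1.50


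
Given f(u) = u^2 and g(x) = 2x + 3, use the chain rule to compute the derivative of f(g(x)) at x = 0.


Using the chain rule: (f(g(x)))' = f'(g(x)) * g'(x)
First, find g(0):
g(0) = 2 * 0 + 3 = 3
Next, f'(u) = 2u
And g'(x) = 2
So f'(g(0)) * g'(0)
= 2 * 3 * 2
= 12

12


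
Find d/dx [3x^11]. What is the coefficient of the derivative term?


We apply the power rule: d/dx [ax^n] = a*n * x^(n-1)
d/dx [3x^11]
= 3 * 11 * x^(11-1)
= 33x^10
The coefficient is 33

33


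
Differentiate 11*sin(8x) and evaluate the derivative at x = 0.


Apply the chain rule to differentiate 11*sin(8x):
d/dx [11*sin(8x)]
= 11 * cos(8x) * d/dx(8x)
= 11 * 8 * cos(8x)
= 88 * cos(8x)
Evaluate at x = 0:
= 88 * cos(0)
= 88 * 1
= 88

88


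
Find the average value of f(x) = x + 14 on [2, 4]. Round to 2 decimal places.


Average value = 1/(b-a) * integral from a to b of f(x) dx
First compute the integral of x + 14:
F(x) = (1/2)x^2 + 14x
F(4) = 1/2 * 16 + 14 * 4 = 64
F(2) = 1/2 * 4 + 14 * 2 = 30
Integral = 64 - 30 = 34
Average = 34 / (4 - 2) = 34 / 2
= 17 = 17.00

17.00


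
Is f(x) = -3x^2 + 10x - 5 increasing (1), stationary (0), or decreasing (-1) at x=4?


Compute f'(x) to determine behavior:
f'(x) = -6x + 10
f'(4) = -6 * 4 + 10
= -24 + 10
= -14
Since f'(4) < 0, the function is decreasing (-1)

-1


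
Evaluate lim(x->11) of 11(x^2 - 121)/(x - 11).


Direct substitution gives 0/0, so we factor the numerator.
Factor: 11(x^2 - 121) = 11 * (x - 11)(x + 11)
Cancel the common factor (x - 11):
11(x^2 - 121)/(x - 11) = 11 * (x + 11)
Now substitute x = 11:
= 11 * (11 + 11) = 242

242


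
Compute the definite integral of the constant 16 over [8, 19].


The integral of a constant k over [a, b] equals k * (b - a).
integral from 8 to 19 of 16 dx
= 16 * (19 - 8)
= 16 * 11
= 176

176


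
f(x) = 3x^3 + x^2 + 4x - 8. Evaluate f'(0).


Differentiate f(x) = 3x^3 + x^2 + 4x - 8 term by term:
f'(x) = 9x^2 + 2x + 4
Substitute x = 0:
f'(0) = 9 * 0^2 + 2 * 0 + 4
= 0 + 0 + 4
= 4

4


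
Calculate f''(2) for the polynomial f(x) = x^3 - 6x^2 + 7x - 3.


First derivative:
f'(x) = 3x^2 - 12x + 7
Second derivative:
f''(x) = 6x - 12
Substitute x = 2:
f''(2) = 6 * 2 - 12
= 12 - 12
= 0

0


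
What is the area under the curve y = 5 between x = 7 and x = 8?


The area under a constant function y = 5 is a rectangle.
Width = 8 - 7 = 1
Height = 5
Area = width * height
= 1 * 5
= 5

5


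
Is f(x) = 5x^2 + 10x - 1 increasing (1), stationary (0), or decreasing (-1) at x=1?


Compute f'(x) to determine behavior:
f'(x) = 10x + 10
f'(1) = 10 * 1 + 10
= 10 + 10
= 20
Since f'(1) > 0, the function is increasing (1)

1


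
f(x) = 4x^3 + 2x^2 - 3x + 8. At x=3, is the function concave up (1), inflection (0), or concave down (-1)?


Concavity is determined by the sign of f''(x).
f(x) = 4x^3 + 2x^2 - 3x + 8
f'(x) = 12x^2 + 4x - 3
f''(x) = 24x + 4
f''(3) = 24 * 3 + 4
= 72 + 4
= 76
Since f''(3) > 0, the function is concave up (1)

1


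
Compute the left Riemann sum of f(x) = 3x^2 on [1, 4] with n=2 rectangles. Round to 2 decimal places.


Left Riemann sum uses left endpoints of each subinterval.
Interval: [1, 4], n = 2
dx = (4 - 1) / 2 = 3/2
Left endpoints: [1, 5/2]
f values: [3, 75/4]
Sum = dx * (sum of f values)
= 3/2 * 87/4
= 261/8 ≈ 32.63

32.63


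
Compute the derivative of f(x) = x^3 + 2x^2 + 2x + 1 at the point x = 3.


Differentiate f(x) = x^3 + 2x^2 + 2x + 1 term by term:
f'(x) = 3x^2 + 4x + 2
Substitute x = 3:
f'(3) = 3 * 3^2 + 4 * 3 + 2
= 27 + 12 + 2
= 41

41


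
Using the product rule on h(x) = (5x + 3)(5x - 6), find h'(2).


Let u(x) = 5x + 3 and v(x) = 5x - 6
u'(x) = 5
v'(x) = 5
Product rule: h'(x) = u'(x)*v(x) + u(x)*v'(x)
= 5 * (5x - 6) + (5x + 3) * 5
At x = 2:
u(2) = 5 * 2 + 3 = 13
v(2) = 5 * 2 - 6 = 4
h'(2) = 5 * 4 + 13 * 5
= 20 + 65
= 85

85


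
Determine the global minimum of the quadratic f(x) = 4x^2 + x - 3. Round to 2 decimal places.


For a quadratic f(x) = ax^2 + bx + c with a > 0, the minimum is at the vertex.
Vertex x-coordinate: x = -b/(2a)
x = -(1) / (2 * 4)
x = -1/8
Substitute back to find the minimum value:
f(-1/8) = 4 * (-1/8)^2 + 1 * (-1/8) - 3
= 1/16 - 1/8 - 3
= -49/16 ≈ -3.06

-3.06


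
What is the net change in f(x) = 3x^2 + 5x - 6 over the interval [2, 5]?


Net change = f(b) - f(a)
f(x) = 3x^2 + 5x - 6
Compute f(5):
f(5) = 3 * 5^2 + 5 * 5 - 6
= 75 + 25 - 6
= 94
Compute f(2):
f(2) = 3 * 2^2 + 5 * 2 - 6
= 12 + 10 - 6
= 16
Net change = 94 - 16 = 78

78


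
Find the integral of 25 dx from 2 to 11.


The integral of a constant k over [a, b] equals k * (b - a).
integral from 2 to 11 of 25 dx
= 25 * (11 - 2)
= 25 * 9
= 225

225


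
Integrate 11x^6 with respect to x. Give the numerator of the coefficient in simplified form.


Apply the power rule for integration:
integral of ax^n dx = a/(n+1) * x^(n+1) + C
integral of 11x^6 dx
= 11/7 * x^7 + C
The coefficient in lowest terms is 11/7, and its numerator is 11

11


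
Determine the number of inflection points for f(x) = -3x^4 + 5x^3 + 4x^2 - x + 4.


Inflection points occur where f''(x) = 0 and concavity changes.
f(x) = -3x^4 + 5x^3 + 4x^2 - x + 4
f'(x) = -12x^3 + 15x^2 + 8x - 1
f''(x) = -36x^2 + 30x + 8
This is a quadratic in x. Use the discriminant to count real roots.
Discriminant = (30)^2 - 4 * (-36) * 8
= 900 - (-1152)
= 2052
Since discriminant > 0, f''(x) = 0 has 2 distinct real solutions.
A quadratic with two distinct real roots changes sign at each root, so concavity changes at both.
Number of inflection points: 2

2


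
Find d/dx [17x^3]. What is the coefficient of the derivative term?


We apply the power rule: d/dx [ax^n] = a*n * x^(n-1)
d/dx [17x^3]
= 17 * 3 * x^(3-1)
= 51x^2
The coefficient is 51

51


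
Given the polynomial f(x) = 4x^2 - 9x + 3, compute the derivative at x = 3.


Differentiate term by term using power and sum rules:
f(x) = 4x^2 - 9x + 3
f'(x) = 8x - 9
Substitute x = 3:
f'(3) = 8 * 3 - 9
= 24 - 9
= 15

15


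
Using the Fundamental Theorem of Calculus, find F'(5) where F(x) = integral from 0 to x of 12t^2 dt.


By the Fundamental Theorem of Calculus (Part 1):
If F(x) = integral from 0 to x of f(t) dt, then F'(x) = f(x)
Here f(t) = 12t^2
So F'(x) = 12x^2
Evaluate at x = 5:
F'(5) = 12 * 5^2
= 12 * 25
= 300

300


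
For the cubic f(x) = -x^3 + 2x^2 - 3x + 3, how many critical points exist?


Find where f'(x) = 0:
f(x) = -x^3 + 2x^2 - 3x + 3
f'(x) = -3x^2 + 4x - 3
This is a quadratic in x. Use the discriminant to count real roots.
Discriminant = (4)^2 - 4 * (-3) * (-3)
= 16 - 36
= -20
Since discriminant < 0, f'(x) = 0 has no real solutions.
Number of critical points: 0

0


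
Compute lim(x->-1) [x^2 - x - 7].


Since polynomials are continuous, we use direct substitution.
lim(x->-1) of x^2 - x - 7
= 1 * (-1)^2 - 1 * (-1) - 7
= 1 + 1 - 7
= -5

-5


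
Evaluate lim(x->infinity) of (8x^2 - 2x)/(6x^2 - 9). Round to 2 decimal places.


For limits at infinity with equal-degree polynomials,
we compare leading coefficients.
Numerator leading term: 8x^2
Denominator leading term: 6x^2
Divide both by x^2:
lim = (8 - 2/x) / (6 - 9/x^2)
As x -> infinity, the 1/x and 1/x^2 terms vanish:
= 8/6 = 4/3 ≈ 1.33

1.33


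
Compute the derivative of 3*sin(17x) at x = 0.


Apply the chain rule to differentiate 3*sin(17x):
d/dx [3*sin(17x)]
= 3 * cos(17x) * d/dx(17x)
= 3 * 17 * cos(17x)
= 51 * cos(17x)
Evaluate at x = 0:
= 51 * cos(0)
= 51 * 1
= 51

51


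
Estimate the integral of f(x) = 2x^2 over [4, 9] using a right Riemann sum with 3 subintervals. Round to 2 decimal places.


Right Riemann sum uses right endpoints of each subinterval.
Interval: [4, 9], n = 3
dx = (9 - 4) / 3 = 5/3
Right endpoints: [17/3, 22/3, 9]
f values: [578/9, 968/9, 162]
Sum = dx * (sum of f values)
= 5/3 * 3004/9
= 15020/27 ≈ 556.30

556.30


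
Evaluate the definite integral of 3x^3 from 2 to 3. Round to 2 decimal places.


Find the antiderivative of 3x^3:
F(x) = 3/4 * x^4
Apply the Fundamental Theorem of Calculus:
F(3) - F(2)
= 3/4 * 3^4 - 3/4 * 2^4
= 3/4 * (81 - 16)
= 3/4 * 65
= 195/4 = 48.75

48.75


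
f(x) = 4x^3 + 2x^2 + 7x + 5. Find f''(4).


First derivative:
f'(x) = 12x^2 + 4x + 7
Second derivative:
f''(x) = 24x + 4
Substitute x = 4:
f''(4) = 24 * 4 + 4
= 96 + 4
= 100

100


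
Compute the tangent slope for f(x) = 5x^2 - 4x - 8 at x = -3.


The slope of the tangent line equals f'(x) at the point.
f(x) = 5x^2 - 4x - 8
f'(x) = 10x - 4
At x = -3:
f'(-3) = 10 * (-3) - 4
= -30 - 4
= -34

-34


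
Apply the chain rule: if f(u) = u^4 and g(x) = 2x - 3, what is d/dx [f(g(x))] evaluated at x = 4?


Using the chain rule: (f(g(x)))' = f'(g(x)) * g'(x)
First, find g(4):
g(4) = 2 * 4 - 3 = 5
Next, f'(u) = 4u^3
And g'(x) = 2
So f'(g(4)) * g'(4)
= 4 * 5^3 * 2
= 4 * 125 * 2
= 1000

1000


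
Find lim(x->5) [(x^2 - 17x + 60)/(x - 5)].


Direct substitution gives 0/0, so we factor the numerator.
Factor: (x^2 - 17x + 60) = (x - 5)(x - 12)
Cancel the common factor (x - 5):
(x^2 - 17x + 60)/(x - 5) = (x - 12)
Now substitute x = 5:
= (5) - (12) = -7

-7


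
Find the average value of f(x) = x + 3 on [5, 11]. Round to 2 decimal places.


Average value = 1/(b-a) * integral from a to b of f(x) dx
First compute the integral of x + 3:
F(x) = (1/2)x^2 + 3x
F(11) = 1/2 * 121 + 3 * 11 = 187/2
F(5) = 1/2 * 25 + 3 * 5 = 55/2
Integral = 187/2 - 55/2 = 66
Average = 66 / (11 - 5) = 66 / 6
= 11 = 11.00

11.00


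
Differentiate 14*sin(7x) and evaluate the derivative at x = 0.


Apply the chain rule to differentiate 14*sin(7x):
d/dx [14*sin(7x)]
= 14 * cos(7x) * d/dx(7x)
= 14 * 7 * cos(7x)
= 98 * cos(7x)
Evaluate at x = 0:
= 98 * cos(0)
= 98 * 1
= 98

98


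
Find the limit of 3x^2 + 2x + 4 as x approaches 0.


Since polynomials are continuous, we use direct substitution.
lim(x->0) of 3x^2 + 2x + 4
= 3 * 0^2 + 2 * 0 + 4
= 0 + 0 + 4
= 4

4


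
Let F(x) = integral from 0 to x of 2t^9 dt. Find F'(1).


By the Fundamental Theorem of Calculus (Part 1):
If F(x) = integral from 0 to x of f(t) dt, then F'(x) = f(x)
Here f(t) = 2t^9
So F'(x) = 2x^9
Evaluate at x = 1:
F'(1) = 2 * 1^9
= 2 * 1
= 2

2


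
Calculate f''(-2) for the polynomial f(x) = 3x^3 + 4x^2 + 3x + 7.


First derivative:
f'(x) = 9x^2 + 8x + 3
Second derivative:
f''(x) = 18x + 8
Substitute x = -2:
f''(-2) = 18 * (-2) + 8
= -36 + 8
= -28

-28


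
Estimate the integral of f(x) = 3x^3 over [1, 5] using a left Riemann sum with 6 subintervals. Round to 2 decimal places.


Left Riemann sum uses left endpoints of each subinterval.
Interval: [1, 5], n = 6
dx = (5 - 1) / 6 = 2/3
Left endpoints: [1, 5/3, 7/3, 3, 11/3, 13/3]
f values: [3, 125/9, 343/9, 81, 1331/9, 2197/9]
Sum = dx * (sum of f values)
= 2/3 * 528
= 352 = 352.00

352.00


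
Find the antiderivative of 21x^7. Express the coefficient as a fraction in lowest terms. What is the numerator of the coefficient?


Apply the power rule for integration:
integral of ax^n dx = a/(n+1) * x^(n+1) + C
integral of 21x^7 dx
= 21/8 * x^8 + C
The coefficient in lowest terms is 21/8, and its numerator is 21

21


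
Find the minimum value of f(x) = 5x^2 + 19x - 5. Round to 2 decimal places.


For a quadratic f(x) = ax^2 + bx + c with a > 0, the minimum is at the vertex.
Vertex x-coordinate: x = -b/(2a)
x = -(19) / (2 * 5)
x = -19/10
Substitute back to find the minimum value:
f(-19/10) = 5 * (-19/10)^2 + 19 * (-19/10) - 5
= 361/20 - 361/10 - 5
= -461/20 = -23.05

-23.05


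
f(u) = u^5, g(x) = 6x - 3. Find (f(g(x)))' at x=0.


Using the chain rule: (f(g(x)))' = f'(g(x)) * g'(x)
First, find g(0):
g(0) = 6 * 0 - 3 = -3
Next, f'(u) = 5u^4
And g'(x) = 6
So f'(g(0)) * g'(0)
= 5 * (-3)^4 * 6
= 5 * 81 * 6
= 2430

2430


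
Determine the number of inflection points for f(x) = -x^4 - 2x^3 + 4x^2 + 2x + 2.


Inflection points occur where f''(x) = 0 and concavity changes.
f(x) = -x^4 - 2x^3 + 4x^2 + 2x + 2
f'(x) = -4x^3 - 6x^2 + 8x + 2
f''(x) = -12x^2 - 12x + 8
This is a quadratic in x. Use the discriminant to count real roots.
Discriminant = (-12)^2 - 4 * (-12) * 8
= 144 - (-384)
= 528
Since discriminant > 0, f''(x) = 0 has 2 distinct real solutions.
A quadratic with two distinct real roots changes sign at each root, so concavity changes at both.
Number of inflection points: 2

2


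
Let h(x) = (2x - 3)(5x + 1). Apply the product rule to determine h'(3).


Let u(x) = 2x - 3 and v(x) = 5x + 1
u'(x) = 2
v'(x) = 5
Product rule: h'(x) = u'(x)*v(x) + u(x)*v'(x)
= 2 * (5x + 1) + (2x - 3) * 5
At x = 3:
u(3) = 2 * 3 - 3 = 3
v(3) = 5 * 3 + 1 = 16
h'(3) = 2 * 16 + 3 * 5
= 32 + 15
= 47

47


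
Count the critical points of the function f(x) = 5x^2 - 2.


Find where f'(x) = 0:
f'(x) = 10x
Set f'(x) = 0:
10x = 0
x = 0 / 10 = 0
This is a linear equation in x, so there is exactly one solution.
Number of critical points: 1

1


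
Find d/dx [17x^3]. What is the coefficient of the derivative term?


We apply the power rule: d/dx [ax^n] = a*n * x^(n-1)
d/dx [17x^3]
= 17 * 3 * x^(3-1)
= 51x^2
The coefficient is 51

51


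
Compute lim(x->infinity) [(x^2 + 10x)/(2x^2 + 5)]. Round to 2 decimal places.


For limits at infinity with equal-degree polynomials,
we compare leading coefficients.
Numerator leading term: x^2
Denominator leading term: 2x^2
Divide both by x^2:
lim = (1 + 10/x) / (2 + 5/x^2)
As x -> infinity, the 1/x and 1/x^2 terms vanish:
= 1/2 = 0.50

0.50


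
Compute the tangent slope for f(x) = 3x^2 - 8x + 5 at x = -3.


The slope of the tangent line equals f'(x) at the point.
f(x) = 3x^2 - 8x + 5
f'(x) = 6x - 8
At x = -3:
f'(-3) = 6 * (-3) - 8
= -18 - 8
= -26

-26


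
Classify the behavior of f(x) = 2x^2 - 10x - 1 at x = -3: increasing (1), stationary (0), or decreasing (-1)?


Compute f'(x) to determine behavior:
f'(x) = 4x - 10
f'(-3) = 4 * (-3) - 10
= -12 - 10
= -22
Since f'(-3) < 0, the function is decreasing (-1)

-1


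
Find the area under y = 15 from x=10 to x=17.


The area under a constant function y = 15 is a rectangle.
Width = 17 - 10 = 7
Height = 15
Area = width * height
= 7 * 15
= 105

105


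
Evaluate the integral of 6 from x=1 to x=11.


The integral of a constant k over [a, b] equals k * (b - a).
integral from 1 to 11 of 6 dx
= 6 * (11 - 1)
= 6 * 10
= 60

60


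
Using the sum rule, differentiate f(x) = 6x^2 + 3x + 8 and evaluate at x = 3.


Differentiate term by term using power and sum rules:
f(x) = 6x^2 + 3x + 8
f'(x) = 12x + 3
Substitute x = 3:
f'(3) = 12 * 3 + 3
= 36 + 3
= 39

39


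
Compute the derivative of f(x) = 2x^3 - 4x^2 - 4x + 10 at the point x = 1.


Differentiate f(x) = 2x^3 - 4x^2 - 4x + 10 term by term:
f'(x) = 6x^2 - 8x - 4
Substitute x = 1:
f'(1) = 6 * 1^2 - 8 * 1 - 4
= 6 - 8 - 4
= -6

-6


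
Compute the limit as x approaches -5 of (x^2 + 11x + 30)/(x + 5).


Direct substitution gives 0/0, so we factor the numerator.
Factor: (x^2 + 11x + 30) = (x + 5)(x + 6)
Cancel the common factor (x + 5):
(x^2 + 11x + 30)/(x + 5) = (x + 6)
Now substitute x = -5:
= (-5) - (-6) = 1

1


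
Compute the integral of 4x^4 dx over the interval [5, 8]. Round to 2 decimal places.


Find the antiderivative of 4x^4:
F(x) = 4/5 * x^5
Apply the Fundamental Theorem of Calculus:
F(8) - F(5)
= 4/5 * 8^5 - 4/5 * 5^5
= 4/5 * (32768 - 3125)
= 4/5 * 29643
= 118572/5 = 23714.40

23714.40


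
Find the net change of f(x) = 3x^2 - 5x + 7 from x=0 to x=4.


Net change = f(b) - f(a)
f(x) = 3x^2 - 5x + 7
Compute f(4):
f(4) = 3 * 4^2 - 5 * 4 + 7
= 48 - 20 + 7
= 35
Compute f(0):
f(0) = 3 * 0^2 - 5 * 0 + 7
= 0 + 0 + 7
= 7
Net change = 35 - 7 = 28

28


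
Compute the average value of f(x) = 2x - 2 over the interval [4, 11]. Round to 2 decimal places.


Average value = 1/(b-a) * integral from a to b of f(x) dx
First compute the integral of 2x - 2:
F(x) = x^2 - 2x
F(11) = 1 * 121 - 2 * 11 = 99
F(4) = 1 * 16 - 2 * 4 = 8
Integral = 99 - 8 = 91
Average = 91 / (11 - 4) = 91 / 7
= 13 = 13.00

13.00


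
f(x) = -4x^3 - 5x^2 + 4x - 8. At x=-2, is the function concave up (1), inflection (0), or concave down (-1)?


Concavity is determined by the sign of f''(x).
f(x) = -4x^3 - 5x^2 + 4x - 8
f'(x) = -12x^2 - 10x + 4
f''(x) = -24x - 10
f''(-2) = -24 * (-2) - 10
= 48 - 10
= 38
Since f''(-2) > 0, the function is concave up (1)

1


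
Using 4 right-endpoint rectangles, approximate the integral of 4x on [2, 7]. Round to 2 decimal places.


Right Riemann sum uses right endpoints of each subinterval.
Interval: [2, 7], n = 4
dx = (7 - 2) / 4 = 5/4
Right endpoints: [13/4, 9/2, 23/4, 7]
f values: [13, 18, 23, 28]
Sum = dx * (sum of f values)
= 5/4 * 82
= 205/2 = 102.50

102.50


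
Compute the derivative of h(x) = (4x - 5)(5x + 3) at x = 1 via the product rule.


Let u(x) = 4x - 5 and v(x) = 5x + 3
u'(x) = 4
v'(x) = 5
Product rule: h'(x) = u'(x)*v(x) + u(x)*v'(x)
= 4 * (5x + 3) + (4x - 5) * 5
At x = 1:
u(1) = 4 * 1 - 5 = -1
v(1) = 5 * 1 + 3 = 8
h'(1) = 4 * 8 + (-1) * 5
= 32 - 5
= 27

27


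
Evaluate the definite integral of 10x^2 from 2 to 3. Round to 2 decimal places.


Find the antiderivative of 10x^2:
F(x) = 10/3 * x^3
Apply the Fundamental Theorem of Calculus:
F(3) - F(2)
= 10/3 * 3^3 - 10/3 * 2^3
= 10/3 * (27 - 8)
= 10/3 * 19
= 190/3 ≈ 63.33

63.33


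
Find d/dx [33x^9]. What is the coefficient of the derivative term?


We apply the power rule: d/dx [ax^n] = a*n * x^(n-1)
d/dx [33x^9]
= 33 * 9 * x^(9-1)
= 297x^8
The coefficient is 297

297


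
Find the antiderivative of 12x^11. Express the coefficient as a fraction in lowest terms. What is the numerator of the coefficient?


Apply the power rule for integration:
integral of ax^n dx = a/(n+1) * x^(n+1) + C
integral of 12x^11 dx
= 12/12 * x^12 + C
= 1 * x^12 + C
The coefficient in lowest terms is 1 = 1/1, so its numerator is 1

1


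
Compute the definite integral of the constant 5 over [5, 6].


The integral of a constant k over [a, b] equals k * (b - a).
integral from 5 to 6 of 5 dx
= 5 * (6 - 5)
= 5 * 1
= 5

5


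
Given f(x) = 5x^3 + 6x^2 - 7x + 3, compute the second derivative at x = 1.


First derivative:
f'(x) = 15x^2 + 12x - 7
Second derivative:
f''(x) = 30x + 12
Substitute x = 1:
f''(1) = 30 * 1 + 12
= 30 + 12
= 42

42


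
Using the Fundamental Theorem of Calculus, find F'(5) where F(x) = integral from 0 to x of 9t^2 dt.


By the Fundamental Theorem of Calculus (Part 1):
If F(x) = integral from 0 to x of f(t) dt, then F'(x) = f(x)
Here f(t) = 9t^2
So F'(x) = 9x^2
Evaluate at x = 5:
F'(5) = 9 * 5^2
= 9 * 25
= 225

225


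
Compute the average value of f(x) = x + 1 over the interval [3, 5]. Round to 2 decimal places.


Average value = 1/(b-a) * integral from a to b of f(x) dx
First compute the integral of x + 1:
F(x) = (1/2)x^2 + x
F(5) = 1/2 * 25 + 1 * 5 = 35/2
F(3) = 1/2 * 9 + 1 * 3 = 15/2
Integral = 35/2 - 15/2 = 10
Average = 10 / (5 - 3) = 10 / 2
= 5 = 5.00

5.00


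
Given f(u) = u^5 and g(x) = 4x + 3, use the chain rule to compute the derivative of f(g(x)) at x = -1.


Using the chain rule: (f(g(x)))' = f'(g(x)) * g'(x)
First, find g(-1):
g(-1) = 4 * (-1) + 3 = -1
Next, f'(u) = 5u^4
And g'(x) = 4
So f'(g(-1)) * g'(-1)
= 5 * (-1)^4 * 4
= 5 * 1 * 4
= 20

20


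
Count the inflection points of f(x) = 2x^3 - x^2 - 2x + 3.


Inflection points occur where f''(x) = 0 and concavity changes.
f(x) = 2x^3 - x^2 - 2x + 3
f'(x) = 6x^2 - 2x - 2
f''(x) = 12x - 2
Set f''(x) = 0:
12x - 2 = 0
x = 2 / 12 = 1/6
Since f''(x) is linear (degree 1), it changes sign at this point.
Therefore there is exactly 1 inflection point.

1


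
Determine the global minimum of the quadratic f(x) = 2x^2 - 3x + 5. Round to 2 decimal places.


For a quadratic f(x) = ax^2 + bx + c with a > 0, the minimum is at the vertex.
Vertex x-coordinate: x = -b/(2a)
x = -(-3) / (2 * 2)
x = 3/4
Substitute back to find the minimum value:
f(3/4) = 2 * (3/4)^2 - 3 * (3/4) + 5
= 9/8 - 9/4 + 5
= 31/8 ≈ 3.88

3.88


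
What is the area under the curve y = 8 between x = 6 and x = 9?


The area under a constant function y = 8 is a rectangle.
Width = 9 - 6 = 3
Height = 8
Area = width * height
= 3 * 8
= 24

24


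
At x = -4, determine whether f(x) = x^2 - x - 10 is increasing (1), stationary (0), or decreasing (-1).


Compute f'(x) to determine behavior:
f'(x) = 2x - 1
f'(-4) = 2 * (-4) - 1
= -8 - 1
= -9
Since f'(-4) < 0, the function is decreasing (-1)

-1


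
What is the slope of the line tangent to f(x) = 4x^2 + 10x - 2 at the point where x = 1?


The slope of the tangent line equals f'(x) at the point.
f(x) = 4x^2 + 10x - 2
f'(x) = 8x + 10
At x = 1:
f'(1) = 8 * 1 + 10
= 8 + 10
= 18

18


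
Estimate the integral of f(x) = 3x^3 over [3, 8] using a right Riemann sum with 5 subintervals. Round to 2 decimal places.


Right Riemann sum uses right endpoints of each subinterval.
Interval: [3, 8], n = 5
dx = (8 - 3) / 5 = 1
Right endpoints: [4, 5, 6, 7, 8]
f values: [192, 375, 648, 1029, 1536]
Sum = dx * (sum of f values)
= 1 * 3780
= 3780 = 3780.00

3780.00


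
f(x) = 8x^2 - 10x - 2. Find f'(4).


Differentiate term by term using power and sum rules:
f(x) = 8x^2 - 10x - 2
f'(x) = 16x - 10
Substitute x = 4:
f'(4) = 16 * 4 - 10
= 64 - 10
= 54

54


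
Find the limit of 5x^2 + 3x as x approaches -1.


Since polynomials are continuous, we use direct substitution.
lim(x->-1) of 5x^2 + 3x
= 5 * (-1)^2 + 3 * (-1) + 0
= 5 - 3 + 0
= 2

2


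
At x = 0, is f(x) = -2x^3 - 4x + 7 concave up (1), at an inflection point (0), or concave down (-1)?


Concavity is determined by the sign of f''(x).
f(x) = -2x^3 - 4x + 7
f'(x) = -6x^2 - 4
f''(x) = -12x
f''(0) = -12 * 0 + 0
= 0 + 0
= 0
f''(0) = 0, and f''(x) is linear with nonzero slope -12, so f'' changes sign at x = 0. Hence the function is at an inflection point (0)

0


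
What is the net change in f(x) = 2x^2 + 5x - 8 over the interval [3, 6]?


Net change = f(b) - f(a)
f(x) = 2x^2 + 5x - 8
Compute f(6):
f(6) = 2 * 6^2 + 5 * 6 - 8
= 72 + 30 - 8
= 94
Compute f(3):
f(3) = 2 * 3^2 + 5 * 3 - 8
= 18 + 15 - 8
= 25
Net change = 94 - 25 = 69

69


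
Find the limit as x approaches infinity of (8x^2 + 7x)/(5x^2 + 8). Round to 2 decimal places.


For limits at infinity with equal-degree polynomials,
we compare leading coefficients.
Numerator leading term: 8x^2
Denominator leading term: 5x^2
Divide both by x^2:
lim = (8 + 7/x) / (5 + 8/x^2)
As x -> infinity, the 1/x and 1/x^2 terms vanish:
= 8/5 = 1.60

1.60


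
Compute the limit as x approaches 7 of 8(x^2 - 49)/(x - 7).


Direct substitution gives 0/0, so we factor the numerator.
Factor: 8(x^2 - 49) = 8 * (x - 7)(x + 7)
Cancel the common factor (x - 7):
8(x^2 - 49)/(x - 7) = 8 * (x + 7)
Now substitute x = 7:
= 8 * (7 + 7) = 112

112


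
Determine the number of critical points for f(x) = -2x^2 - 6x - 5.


Find where f'(x) = 0:
f'(x) = -4x - 6
Set f'(x) = 0:
-4x - 6 = 0
x = 6 / (-4) = -3/2
This is a linear equation in x, so there is exactly one solution.
Number of critical points: 1

1


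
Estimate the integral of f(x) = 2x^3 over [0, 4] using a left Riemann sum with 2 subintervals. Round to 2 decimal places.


Left Riemann sum uses left endpoints of each subinterval.
Interval: [0, 4], n = 2
dx = (4 - 0) / 2 = 2
Left endpoints: [0, 2]
f values: [0, 16]
Sum = dx * (sum of f values)
= 2 * 16
= 32 = 32.00

32.00


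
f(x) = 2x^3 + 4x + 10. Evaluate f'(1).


Differentiate f(x) = 2x^3 + 4x + 10 term by term:
f'(x) = 6x^2 + 4
Substitute x = 1:
f'(1) = 6 * 1^2 + 0 * 1 + 4
= 6 + 0 + 4
= 10

10


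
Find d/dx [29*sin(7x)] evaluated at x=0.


Apply the chain rule to differentiate 29*sin(7x):
d/dx [29*sin(7x)]
= 29 * cos(7x) * d/dx(7x)
= 29 * 7 * cos(7x)
= 203 * cos(7x)
Evaluate at x = 0:
= 203 * cos(0)
= 203 * 1
= 203

203


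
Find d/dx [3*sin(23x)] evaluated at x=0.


Apply the chain rule to differentiate 3*sin(23x):
d/dx [3*sin(23x)]
= 3 * cos(23x) * d/dx(23x)
= 3 * 23 * cos(23x)
= 69 * cos(23x)
Evaluate at x = 0:
= 69 * cos(0)
= 69 * 1
= 69

69


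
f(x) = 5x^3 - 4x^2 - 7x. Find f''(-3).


First derivative:
f'(x) = 15x^2 - 8x - 7
Second derivative:
f''(x) = 30x - 8
Substitute x = -3:
f''(-3) = 30 * (-3) - 8
= -90 - 8
= -98

-98


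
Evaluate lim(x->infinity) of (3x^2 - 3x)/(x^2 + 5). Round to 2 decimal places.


For limits at infinity with equal-degree polynomials,
we compare leading coefficients.
Numerator leading term: 3x^2
Denominator leading term: x^2
Divide both by x^2:
lim = (3 - 3/x) / (1 + 5/x^2)
As x -> infinity, the 1/x and 1/x^2 terms vanish:
= 3/1 = 3 = 3.00

3.00


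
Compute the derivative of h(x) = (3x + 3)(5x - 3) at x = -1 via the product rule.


Let u(x) = 3x + 3 and v(x) = 5x - 3
u'(x) = 3
v'(x) = 5
Product rule: h'(x) = u'(x)*v(x) + u(x)*v'(x)
= 3 * (5x - 3) + (3x + 3) * 5
At x = -1:
u(-1) = 3 * (-1) + 3 = 0
v(-1) = 5 * (-1) - 3 = -8
h'(-1) = 3 * (-8) + 0 * 5
= -24 + 0
= -24

-24


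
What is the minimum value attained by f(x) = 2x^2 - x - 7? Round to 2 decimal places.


For a quadratic f(x) = ax^2 + bx + c with a > 0, the minimum is at the vertex.
Vertex x-coordinate: x = -b/(2a)
x = -(-1) / (2 * 2)
x = 1/4
Substitute back to find the minimum value:
f(1/4) = 2 * (1/4)^2 - 1 * (1/4) - 7
= 1/8 - 1/4 - 7
= -57/8 ≈ -7.13

-7.13
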